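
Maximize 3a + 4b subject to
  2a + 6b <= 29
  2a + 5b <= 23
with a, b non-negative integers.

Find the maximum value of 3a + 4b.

33

(a,b)=(11,0): 2·11+6·0=22≤29, 2·11+5·0=22≤23, objective 33.
(a,b)=(10,0): 2·10+6·0=20≤29, 2·10+5·0=20≤23, objective 30.
Maximum is 33 at (a,b)=(11,0).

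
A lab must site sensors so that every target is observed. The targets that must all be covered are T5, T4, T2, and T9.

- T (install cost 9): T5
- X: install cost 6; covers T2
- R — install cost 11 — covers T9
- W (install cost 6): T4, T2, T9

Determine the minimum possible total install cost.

15

Choose T and W: together they cover T5, T4, T2, T9 — every target.
Total install cost: 9 + 6 = 15.
No cover costs less than 15.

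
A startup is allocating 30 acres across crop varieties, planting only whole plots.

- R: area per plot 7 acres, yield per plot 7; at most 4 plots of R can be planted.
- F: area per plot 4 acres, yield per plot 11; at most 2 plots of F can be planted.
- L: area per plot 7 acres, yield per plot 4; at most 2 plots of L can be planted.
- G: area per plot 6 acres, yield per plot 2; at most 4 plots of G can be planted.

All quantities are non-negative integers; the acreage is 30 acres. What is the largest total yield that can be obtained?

43

This is a bounded integer knapsack.
3×R and 2×F: area 29 ≤ 30, yield 3·7 + 2·11 = 43.
2×R, 2×F, and 1×L: area 29 ≤ 30, yield 2·7 + 2·11 + 1·4 = 40.
Best is 43.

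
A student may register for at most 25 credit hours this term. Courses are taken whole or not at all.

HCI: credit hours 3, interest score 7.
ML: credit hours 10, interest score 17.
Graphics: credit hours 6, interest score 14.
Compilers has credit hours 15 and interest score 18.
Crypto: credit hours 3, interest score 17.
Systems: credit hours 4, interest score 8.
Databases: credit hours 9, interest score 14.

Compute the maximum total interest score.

60

Treat it as a binary knapsack problem.
Allowing fractional choices, the relaxed optimum would be about 61.3, but courses are indivisible.
ML + Graphics + Crypto + Systems: credit hours 10 + 6 + 3 + 4 = 23 ≤ 25, interest score 17 + 14 + 17 + 8 = 56.
HCI + ML + Graphics + Crypto: credit hours 3 + 10 + 6 + 3 = 22 ≤ 25, interest score 7 + 17 + 14 + 17 = 55.
HCI + Graphics + Crypto + Systems + Databases: credit hours 3 + 6 + 3 + 4 + 9 = 25 ≤ 25, interest score 7 + 14 + 17 + 8 + 14 = 60.
Best is HCI, Graphics, Crypto, Systems, and Databases with total interest score 60.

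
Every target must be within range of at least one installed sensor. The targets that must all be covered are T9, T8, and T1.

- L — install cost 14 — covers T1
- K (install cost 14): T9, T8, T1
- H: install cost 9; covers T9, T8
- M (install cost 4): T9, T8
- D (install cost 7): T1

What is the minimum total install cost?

Choose M and D: together they cover T9, T8, T1 — every target.
Total install cost: 4 + 7 = 11.
No cover costs less than 11.

11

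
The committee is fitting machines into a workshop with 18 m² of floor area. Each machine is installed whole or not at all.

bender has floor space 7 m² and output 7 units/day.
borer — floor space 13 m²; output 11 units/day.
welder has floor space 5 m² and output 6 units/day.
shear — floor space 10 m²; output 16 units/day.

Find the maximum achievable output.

23

Allowing fractional choices, the relaxed optimum would be about 25.0, but machines are indivisible.
welder + shear: floor space 5 + 10 = 15 ≤ 18, output 6 + 16 = 22.
borer + welder: floor space 13 + 5 = 18 ≤ 18, output 11 + 6 = 17.
bender + shear: floor space 7 + 10 = 17 ≤ 18, output 7 + 16 = 23.
Best is bender and shear with total output 23.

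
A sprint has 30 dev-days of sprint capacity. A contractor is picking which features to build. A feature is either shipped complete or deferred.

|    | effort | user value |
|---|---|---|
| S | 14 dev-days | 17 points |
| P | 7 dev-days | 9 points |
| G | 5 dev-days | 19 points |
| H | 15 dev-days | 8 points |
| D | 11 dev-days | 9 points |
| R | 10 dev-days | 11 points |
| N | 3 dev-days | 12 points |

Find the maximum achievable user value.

57

Allowing fractional choices, the relaxed optimum would be about 58.1, but features are indivisible.
G + D + R + N: effort 5 + 11 + 10 + 3 = 29 ≤ 30, user value 19 + 9 + 11 + 12 = 51.
P + G + R + N: effort 7 + 5 + 10 + 3 = 25 ≤ 30, user value 9 + 19 + 11 + 12 = 51.
S + P + G + N: effort 14 + 7 + 5 + 3 = 29 ≤ 30, user value 17 + 9 + 19 + 12 = 57.
Best is S, P, G, and N with total user value 57.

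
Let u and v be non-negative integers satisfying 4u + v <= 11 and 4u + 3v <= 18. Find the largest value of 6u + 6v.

36

(u,v)=(0,6): 4·0+1·6=6≤11, 4·0+3·6=18≤18, objective 36.
(u,v)=(0,5): 4·0+1·5=5≤11, 4·0+3·5=15≤18, objective 30.
The best lattice point is (0,6), giving 36.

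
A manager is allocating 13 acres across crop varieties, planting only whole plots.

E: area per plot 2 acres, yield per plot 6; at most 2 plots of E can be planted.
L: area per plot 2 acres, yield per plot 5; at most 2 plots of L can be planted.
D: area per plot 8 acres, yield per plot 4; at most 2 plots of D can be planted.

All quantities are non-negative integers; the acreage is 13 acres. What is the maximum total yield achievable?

22

This is a bounded integer knapsack.
Take 2×E and 2×L: area 8 ≤ 13, yield 2·6 + 2·5 = 22.
E has the best ratio (6/2) and is taken to its limit of 2; remaining capacity is filled optimally with the others.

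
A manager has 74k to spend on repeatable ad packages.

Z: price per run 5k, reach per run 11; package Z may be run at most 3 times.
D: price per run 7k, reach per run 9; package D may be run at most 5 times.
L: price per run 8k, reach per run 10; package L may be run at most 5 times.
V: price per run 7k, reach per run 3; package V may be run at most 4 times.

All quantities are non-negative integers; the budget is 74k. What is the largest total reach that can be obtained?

3×Z, 4×D, 3×L, and 1×V: price 74 ≤ 74, reach 3·11 + 4·9 + 3·10 + 1·3 = 102.
3×Z, 5×D, and 3×L: price 74 ≤ 74, reach 3·11 + 5·9 + 3·10 = 108.
Best is 108.

108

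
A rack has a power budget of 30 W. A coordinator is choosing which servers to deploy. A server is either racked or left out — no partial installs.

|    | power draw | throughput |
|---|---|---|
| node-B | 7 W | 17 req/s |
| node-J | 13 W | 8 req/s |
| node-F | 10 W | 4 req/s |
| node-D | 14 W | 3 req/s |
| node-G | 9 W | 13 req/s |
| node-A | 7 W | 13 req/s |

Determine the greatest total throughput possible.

43

node-B + node-G + node-A: power draw 7 + 9 + 7 = 23 ≤ 30, throughput 17 + 13 + 13 = 43.
node-B + node-J + node-G: power draw 7 + 13 + 9 = 29 ≤ 30, throughput 17 + 8 + 13 = 38.
node-B + node-J + node-A: power draw 7 + 13 + 7 = 27 ≤ 30, throughput 17 + 8 + 13 = 38.
Best is node-B, node-G, and node-A with total throughput 43.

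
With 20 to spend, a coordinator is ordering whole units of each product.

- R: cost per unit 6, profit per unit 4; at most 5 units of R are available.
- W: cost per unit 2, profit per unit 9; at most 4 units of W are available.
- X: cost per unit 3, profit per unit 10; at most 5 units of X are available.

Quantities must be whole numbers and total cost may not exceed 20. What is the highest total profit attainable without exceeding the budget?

2×W and 5×X: cost 19 ≤ 20, profit 2·9 + 5·10 = 68.
4×W and 4×X: cost 20 ≤ 20, profit 4·9 + 4·10 = 76.
Best is 76.

76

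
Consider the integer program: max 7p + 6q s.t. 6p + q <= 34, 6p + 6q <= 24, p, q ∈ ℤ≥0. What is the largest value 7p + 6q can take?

28

(p,q)=(4,0): 6·4+1·0=24≤34, 6·4+6·0=24≤24, objective 28.
(p,q)=(3,1): 6·3+1·1=19≤34, 6·3+6·1=24≤24, objective 27.
(p,q)=(3,0): 6·3+1·0=18≤34, 6·3+6·0=18≤24, objective 21.
The best lattice point is (4,0), giving 28.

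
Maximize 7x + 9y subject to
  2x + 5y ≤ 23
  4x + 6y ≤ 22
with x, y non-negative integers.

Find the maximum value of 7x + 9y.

37

The continuous relaxation peaks at (5.5, 0) with value 38.50; rounding to a feasible lattice point costs some objective.
(x,y)=(4,1) is feasible, giving 37.
(x,y)=(5,0) is feasible, giving 35.
(x,y)=(3,1) is feasible, giving 30.
Maximum is 37 at (x,y)=(4,1).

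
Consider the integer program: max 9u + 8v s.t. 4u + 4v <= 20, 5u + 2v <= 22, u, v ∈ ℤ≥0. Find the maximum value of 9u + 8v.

44

(u,v)=(4,1): 4·4+4·1=20≤20, 5·4+2·1=22≤22, objective 44.
(u,v)=(3,2): 4·3+4·2=20≤20, 5·3+2·2=19≤22, objective 43.
No feasible integer point exceeds 44.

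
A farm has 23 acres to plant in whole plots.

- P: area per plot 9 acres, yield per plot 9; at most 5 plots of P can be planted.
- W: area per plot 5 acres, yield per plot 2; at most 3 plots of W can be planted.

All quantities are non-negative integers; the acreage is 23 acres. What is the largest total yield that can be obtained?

2×P and 1×W: area 23 ≤ 23, yield 2·9 + 1·2 = 20.
2×P: area 18 ≤ 23, yield 2·9 = 18.
Best is 20.

20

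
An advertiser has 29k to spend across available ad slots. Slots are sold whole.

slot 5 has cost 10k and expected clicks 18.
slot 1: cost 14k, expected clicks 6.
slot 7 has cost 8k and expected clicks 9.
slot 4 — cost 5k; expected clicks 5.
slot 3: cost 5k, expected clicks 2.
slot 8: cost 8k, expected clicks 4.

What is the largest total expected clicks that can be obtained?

slot 5 + slot 7 + slot 8: cost 10 + 8 + 8 = 26 ≤ 29, expected clicks 18 + 9 + 4 = 31.
slot 5 + slot 7 + slot 4 + slot 3: cost 10 + 8 + 5 + 5 = 28 ≤ 29, expected clicks 18 + 9 + 5 + 2 = 34.
slot 5 + slot 7 + slot 4: cost 10 + 8 + 5 = 23 ≤ 29, expected clicks 18 + 9 + 5 = 32.
Best is slot 5, slot 7, slot 4, and slot 3 with total expected clicks 34.

34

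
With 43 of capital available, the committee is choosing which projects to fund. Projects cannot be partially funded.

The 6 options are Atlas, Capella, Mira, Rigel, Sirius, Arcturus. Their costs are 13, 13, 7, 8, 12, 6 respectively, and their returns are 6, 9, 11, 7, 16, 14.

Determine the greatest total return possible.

50

Take Capella, Mira, Sirius, and Arcturus: cost 13 + 7 + 12 + 6 = 38 ≤ 43, return 9 + 11 + 16 + 14 = 50.
No other feasible combination does better.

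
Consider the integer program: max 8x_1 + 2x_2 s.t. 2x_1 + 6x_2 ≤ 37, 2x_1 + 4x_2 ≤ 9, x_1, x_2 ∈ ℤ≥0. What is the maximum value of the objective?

The continuous relaxation peaks at (4.5, 0) with value 36.00; rounding to a feasible lattice point costs some objective.
(x_1,x_2)=(4,0): 2·4+6·0=8≤37, 2·4+4·0=8≤9, objective 32.
(x_1,x_2)=(3,0): 2·3+6·0=6≤37, 2·3+4·0=6≤9, objective 24.
No feasible integer point exceeds 32.

32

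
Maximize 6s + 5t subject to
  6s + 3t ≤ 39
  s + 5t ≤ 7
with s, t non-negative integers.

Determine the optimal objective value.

36

Relaxing integrality, the LP optimum is 39.22 at (s,t) = (6.44, 0.111), which is not an integer point.
(s,t)=(6,0): 6·6+3·0=36≤39, 1·6+5·0=6≤7, objective 36.
(s,t)=(5,0): 6·5+3·0=30≤39, 1·5+5·0=5≤7, objective 30.
No feasible integer point exceeds 36.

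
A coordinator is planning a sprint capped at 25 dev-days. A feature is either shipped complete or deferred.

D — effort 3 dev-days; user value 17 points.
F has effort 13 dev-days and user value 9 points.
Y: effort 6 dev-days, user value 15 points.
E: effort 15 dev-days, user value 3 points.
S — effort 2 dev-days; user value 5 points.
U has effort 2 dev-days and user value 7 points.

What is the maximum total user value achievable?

Allowing fractional choices, the relaxed optimum would be about 52.3, but features are indivisible.
D + F + Y + U: effort 3 + 13 + 6 + 2 = 24 ≤ 25, user value 17 + 9 + 15 + 7 = 48.
D + F + Y + S: effort 3 + 13 + 6 + 2 = 24 ≤ 25, user value 17 + 9 + 15 + 5 = 46.
D + Y + S + U: effort 3 + 6 + 2 + 2 = 13 ≤ 25, user value 17 + 15 + 5 + 7 = 44.
Best is D, F, Y, and U with total user value 48.

48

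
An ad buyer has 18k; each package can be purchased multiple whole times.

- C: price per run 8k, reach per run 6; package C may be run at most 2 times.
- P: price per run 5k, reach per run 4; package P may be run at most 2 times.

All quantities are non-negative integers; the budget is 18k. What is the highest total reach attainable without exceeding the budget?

2×C: price 16 ≤ 18, reach 2·6 = 12.
1×C and 2×P: price 18 ≤ 18, reach 1·6 + 2·4 = 14.
Best is 14.

14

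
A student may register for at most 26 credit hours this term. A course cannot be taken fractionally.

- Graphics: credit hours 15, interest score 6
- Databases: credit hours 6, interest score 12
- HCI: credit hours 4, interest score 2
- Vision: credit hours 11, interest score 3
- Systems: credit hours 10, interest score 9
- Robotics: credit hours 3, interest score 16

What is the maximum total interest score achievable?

Allowing fractional choices, the relaxed optimum would be about 40.2, but courses are indivisible.
Databases + HCI + Systems + Robotics: credit hours 6 + 4 + 10 + 3 = 23 ≤ 26, interest score 12 + 2 + 9 + 16 = 39.
Databases + Systems + Robotics: credit hours 6 + 10 + 3 = 19 ≤ 26, interest score 12 + 9 + 16 = 37.
Best is Databases, HCI, Systems, and Robotics with total interest score 39.

39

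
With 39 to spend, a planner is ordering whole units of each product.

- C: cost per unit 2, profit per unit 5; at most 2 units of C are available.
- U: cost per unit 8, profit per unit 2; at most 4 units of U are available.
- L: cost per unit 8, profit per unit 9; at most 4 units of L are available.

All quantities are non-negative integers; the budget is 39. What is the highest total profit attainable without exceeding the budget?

46

C has the best ratio (5/2); taking only C gives at most 2×5 = 10 (stopped by the supply cap of 2).
Mixing does better — 2×C and 4×L: cost 36 ≤ 39, profit 2·5 + 4·9 = 46.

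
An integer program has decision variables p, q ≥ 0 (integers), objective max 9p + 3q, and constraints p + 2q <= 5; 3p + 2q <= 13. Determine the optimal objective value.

36

The continuous relaxation peaks at (4.33, 0) with value 39.00; rounding to a feasible lattice point costs some objective.
(p,q)=(4,0) is feasible, giving 36.
(p,q)=(3,1) is feasible, giving 30.
(p,q)=(3,0) is feasible, giving 27.
No feasible integer point exceeds 36.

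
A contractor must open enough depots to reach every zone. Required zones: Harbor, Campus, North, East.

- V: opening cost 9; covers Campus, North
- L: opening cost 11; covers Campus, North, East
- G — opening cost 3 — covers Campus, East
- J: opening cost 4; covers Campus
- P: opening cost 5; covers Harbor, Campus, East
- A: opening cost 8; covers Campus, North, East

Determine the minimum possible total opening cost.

This is an integer covering problem.
The greedy cost-per-new-zone heuristic would pick G, P, and A for 16, but a cheaper cover exists.
Choose P and A: together they cover Harbor, Campus, North, East — every zone.
Total opening cost: 5 + 8 = 13.
No cover costs less than 13.

13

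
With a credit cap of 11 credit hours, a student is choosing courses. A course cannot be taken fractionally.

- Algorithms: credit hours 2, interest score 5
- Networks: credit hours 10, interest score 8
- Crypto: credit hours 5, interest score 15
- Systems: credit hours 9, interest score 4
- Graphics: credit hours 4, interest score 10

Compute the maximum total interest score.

Algorithms + Crypto + Graphics: credit hours 2 + 5 + 4 = 11 ≤ 11, interest score 5 + 15 + 10 = 30.
Crypto + Graphics: credit hours 5 + 4 = 9 ≤ 11, interest score 15 + 10 = 25.
Algorithms + Crypto: credit hours 2 + 5 = 7 ≤ 11, interest score 5 + 15 = 20.
Best is Algorithms, Crypto, and Graphics with total interest score 30.

30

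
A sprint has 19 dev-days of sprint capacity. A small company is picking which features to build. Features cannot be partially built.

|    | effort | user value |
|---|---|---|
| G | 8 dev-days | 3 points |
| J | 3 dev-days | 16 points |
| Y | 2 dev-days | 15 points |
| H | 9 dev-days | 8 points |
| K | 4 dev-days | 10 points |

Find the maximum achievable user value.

49

Take J, Y, H, and K: effort 3 + 2 + 9 + 4 = 18 ≤ 19, user value 16 + 15 + 8 + 10 = 49.
No other feasible combination does better.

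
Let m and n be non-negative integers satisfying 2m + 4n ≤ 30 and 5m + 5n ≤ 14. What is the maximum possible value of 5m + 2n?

10

(m,n)=(2,0): 2·2+4·0=4≤30, 5·2+5·0=10≤14, objective 10.
(m,n)=(1,1): 2·1+4·1=6≤30, 5·1+5·1=10≤14, objective 7.
No feasible integer point exceeds 10.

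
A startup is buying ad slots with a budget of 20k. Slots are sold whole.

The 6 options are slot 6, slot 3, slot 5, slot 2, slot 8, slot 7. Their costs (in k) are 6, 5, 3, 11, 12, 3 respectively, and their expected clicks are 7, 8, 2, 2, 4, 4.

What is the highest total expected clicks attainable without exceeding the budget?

slot 6 + slot 3 + slot 5: cost 6 + 5 + 3 = 14 ≤ 20, expected clicks 7 + 8 + 2 = 17.
slot 6 + slot 3 + slot 5 + slot 7: cost 6 + 5 + 3 + 3 = 17 ≤ 20, expected clicks 7 + 8 + 2 + 4 = 21.
slot 6 + slot 3 + slot 7: cost 6 + 5 + 3 = 14 ≤ 20, expected clicks 7 + 8 + 4 = 19.
Best is slot 6, slot 3, slot 5, and slot 7 with total expected clicks 21.

21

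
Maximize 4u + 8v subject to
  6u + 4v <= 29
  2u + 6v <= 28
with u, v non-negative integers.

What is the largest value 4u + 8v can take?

Relaxing integrality, the LP optimum is 40.29 at (u,v) = (2.21, 3.93), which is not an integer point.
(u,v)=(2,4): 6·2+4·4=28≤29, 2·2+6·4=28≤28, objective 40.
(u,v)=(1,4): 6·1+4·4=22≤29, 2·1+6·4=26≤28, objective 36.
(u,v)=(2,3): 6·2+4·3=24≤29, 2·2+6·3=22≤28, objective 32.
No feasible integer point exceeds 40.

40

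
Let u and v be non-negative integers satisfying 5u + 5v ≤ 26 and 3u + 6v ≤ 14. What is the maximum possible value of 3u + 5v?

12

Relaxing integrality, the LP optimum is 14.00 at (u,v) = (4.67, 0), which is not an integer point.
(u,v)=(4,0): 5·4+5·0=20≤26, 3·4+6·0=12≤14, objective 12.
(u,v)=(3,0): 5·3+5·0=15≤26, 3·3+6·0=9≤14, objective 9.
The best lattice point is (4,0), giving 12.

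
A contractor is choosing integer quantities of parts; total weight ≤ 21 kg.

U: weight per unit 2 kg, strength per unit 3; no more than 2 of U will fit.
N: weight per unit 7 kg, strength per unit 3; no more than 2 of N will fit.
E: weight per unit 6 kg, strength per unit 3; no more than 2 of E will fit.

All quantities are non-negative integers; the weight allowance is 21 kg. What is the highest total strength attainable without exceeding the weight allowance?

This is a bounded integer knapsack.
Take 1×U, 1×N, and 2×E: weight 21 ≤ 21, strength 1·3 + 1·3 + 2·3 = 12.
No other integer combination yields more.

12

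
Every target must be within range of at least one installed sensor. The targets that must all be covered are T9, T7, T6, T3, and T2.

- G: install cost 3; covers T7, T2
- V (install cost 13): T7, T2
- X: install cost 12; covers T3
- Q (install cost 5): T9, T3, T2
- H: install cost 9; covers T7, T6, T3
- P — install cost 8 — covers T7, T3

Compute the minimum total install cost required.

14

The greedy cost-per-new-target heuristic would pick G, Q, and H for 17, but a cheaper cover exists.
Choose Q and H: together they cover T9, T7, T6, T3, T2 — every target.
Total install cost: 5 + 9 = 14.
No cover costs less than 14.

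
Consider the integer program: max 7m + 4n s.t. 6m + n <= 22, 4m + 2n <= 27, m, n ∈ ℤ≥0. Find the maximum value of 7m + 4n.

(m,n)=(0,13): 6·0+1·13=13≤22, 4·0+2·13=26≤27, objective 52.
(m,n)=(0,12): 6·0+1·12=12≤22, 4·0+2·12=24≤27, objective 48.
Maximum is 52 at (m,n)=(0,13).

52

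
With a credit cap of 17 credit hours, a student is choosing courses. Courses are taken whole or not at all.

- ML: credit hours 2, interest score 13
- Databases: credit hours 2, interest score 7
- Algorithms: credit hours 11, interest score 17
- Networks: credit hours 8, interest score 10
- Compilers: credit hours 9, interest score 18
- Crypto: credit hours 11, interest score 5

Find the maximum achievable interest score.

38

Take ML, Databases, and Compilers: credit hours 2 + 2 + 9 = 13 ≤ 17, interest score 13 + 7 + 18 = 38.
No other feasible combination does better.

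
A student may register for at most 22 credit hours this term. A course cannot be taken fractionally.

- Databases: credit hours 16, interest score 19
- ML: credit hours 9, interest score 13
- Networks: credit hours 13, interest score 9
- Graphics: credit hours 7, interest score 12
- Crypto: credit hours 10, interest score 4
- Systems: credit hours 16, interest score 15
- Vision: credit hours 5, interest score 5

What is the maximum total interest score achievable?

Take ML, Graphics, and Vision: credit hours 9 + 7 + 5 = 21 ≤ 22, interest score 13 + 12 + 5 = 30.
No other feasible combination does better.

30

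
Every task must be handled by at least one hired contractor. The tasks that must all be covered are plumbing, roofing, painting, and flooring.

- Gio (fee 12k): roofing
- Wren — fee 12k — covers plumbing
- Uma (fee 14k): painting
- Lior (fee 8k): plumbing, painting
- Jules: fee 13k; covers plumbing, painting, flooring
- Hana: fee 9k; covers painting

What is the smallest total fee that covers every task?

The greedy cost-per-new-task heuristic would pick Lior, Gio, and Jules for 33, but a cheaper cover exists.
Choose Gio and Jules: together they cover plumbing, roofing, painting, flooring — every task.
Total fee: 12 + 13 = 25.
No cover costs less than 25.

25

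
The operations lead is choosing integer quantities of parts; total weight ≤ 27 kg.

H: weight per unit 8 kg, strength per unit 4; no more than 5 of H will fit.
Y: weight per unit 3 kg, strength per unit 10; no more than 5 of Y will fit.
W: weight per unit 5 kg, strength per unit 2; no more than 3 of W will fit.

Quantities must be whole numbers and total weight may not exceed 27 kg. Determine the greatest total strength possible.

54

5×Y and 2×W: weight 25 ≤ 27, strength 5·10 + 2·2 = 54.
1×H and 5×Y: weight 23 ≤ 27, strength 1·4 + 5·10 = 54.
Best is 54.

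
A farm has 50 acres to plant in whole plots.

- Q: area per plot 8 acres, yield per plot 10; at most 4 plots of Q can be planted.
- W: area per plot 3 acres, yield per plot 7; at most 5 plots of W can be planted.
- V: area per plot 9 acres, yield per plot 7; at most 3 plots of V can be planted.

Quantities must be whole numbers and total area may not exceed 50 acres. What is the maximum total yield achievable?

75

This is a bounded integer knapsack.
W has the best ratio (7/3); taking only W gives at most 5×7 = 35 (stopped by the supply cap of 5).
Mixing does better — 4×Q and 5×W: area 47 ≤ 50, yield 4·10 + 5·7 = 75.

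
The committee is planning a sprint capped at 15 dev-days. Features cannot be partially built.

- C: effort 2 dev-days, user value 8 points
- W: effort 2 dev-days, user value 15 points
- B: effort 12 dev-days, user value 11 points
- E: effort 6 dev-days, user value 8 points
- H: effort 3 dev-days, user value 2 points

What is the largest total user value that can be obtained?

33

C + W + E + H: effort 2 + 2 + 6 + 3 = 13 ≤ 15, user value 8 + 15 + 8 + 2 = 33.
W + B: effort 2 + 12 = 14 ≤ 15, user value 15 + 11 = 26.
C + W + E: effort 2 + 2 + 6 = 10 ≤ 15, user value 8 + 15 + 8 = 31.
Best is C, W, E, and H with total user value 33.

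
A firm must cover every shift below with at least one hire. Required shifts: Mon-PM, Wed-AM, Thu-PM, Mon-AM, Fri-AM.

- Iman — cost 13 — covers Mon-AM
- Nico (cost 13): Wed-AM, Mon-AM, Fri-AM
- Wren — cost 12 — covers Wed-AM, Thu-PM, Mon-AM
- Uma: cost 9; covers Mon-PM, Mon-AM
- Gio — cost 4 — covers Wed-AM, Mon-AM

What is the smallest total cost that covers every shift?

34

This is an integer covering problem.
The greedy cost-per-new-shift heuristic would pick Gio, Uma, Wren, and Nico for 38, but a cheaper cover exists.
Choose Nico, Wren, and Uma: together they cover Mon-PM, Wed-AM, Thu-PM, Mon-AM, Fri-AM — every shift.
Total cost: 13 + 12 + 9 = 34.
No cover costs less than 34.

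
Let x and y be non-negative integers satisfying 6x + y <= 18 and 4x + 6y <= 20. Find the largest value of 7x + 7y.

28

Relaxing integrality, the LP optimum is 29.75 at (x,y) = (2.75, 1.5), which is not an integer point.
(x,y)=(2,2) is feasible, giving 28.
(x,y)=(1,2) is feasible, giving 21.
(x,y)=(2,1) is feasible, giving 21.
No feasible integer point exceeds 28.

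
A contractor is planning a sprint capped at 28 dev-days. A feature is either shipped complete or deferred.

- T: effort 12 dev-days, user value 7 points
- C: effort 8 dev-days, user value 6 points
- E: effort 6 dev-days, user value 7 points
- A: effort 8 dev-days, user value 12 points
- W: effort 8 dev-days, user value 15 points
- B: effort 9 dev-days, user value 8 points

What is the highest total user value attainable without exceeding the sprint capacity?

35

Allowing fractional choices, the relaxed optimum would be about 39.3, but features are indivisible.
A + W + B: effort 8 + 8 + 9 = 25 ≤ 28, user value 12 + 15 + 8 = 35.
E + A + W: effort 6 + 8 + 8 = 22 ≤ 28, user value 7 + 12 + 15 = 34.
T + A + W: effort 12 + 8 + 8 = 28 ≤ 28, user value 7 + 12 + 15 = 34.
Best is A, W, and B with total user value 35.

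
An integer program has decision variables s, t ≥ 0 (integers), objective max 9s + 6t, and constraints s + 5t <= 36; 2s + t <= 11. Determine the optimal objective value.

57

Relaxing integrality, the LP optimum is 59.67 at (s,t) = (2.11, 6.78), which is not an integer point.
(s,t)=(3,5): 1·3+5·5=28≤36, 2·3+1·5=11≤11, objective 57.
(s,t)=(2,6): 1·2+5·6=32≤36, 2·2+1·6=10≤11, objective 54.
No feasible integer point exceeds 57.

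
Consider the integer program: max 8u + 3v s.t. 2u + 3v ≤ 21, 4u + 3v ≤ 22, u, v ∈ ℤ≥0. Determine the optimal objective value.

(u,v)=(5,0) is feasible, giving 40.
(u,v)=(4,1) is feasible, giving 35.
(u,v)=(4,0) is feasible, giving 32.
Maximum is 40 at (u,v)=(5,0).

40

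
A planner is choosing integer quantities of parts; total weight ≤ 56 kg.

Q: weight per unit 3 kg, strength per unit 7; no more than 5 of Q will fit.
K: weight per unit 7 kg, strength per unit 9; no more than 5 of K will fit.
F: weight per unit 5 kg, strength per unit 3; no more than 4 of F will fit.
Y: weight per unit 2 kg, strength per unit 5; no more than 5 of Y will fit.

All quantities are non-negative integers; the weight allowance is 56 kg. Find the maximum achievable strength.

Take 5×Q, 4×K, and 5×Y: weight 53 ≤ 56, strength 5·7 + 4·9 + 5·5 = 96.
Y has the best ratio (5/2) and is taken to its limit of 5; remaining capacity is filled optimally with the others.

96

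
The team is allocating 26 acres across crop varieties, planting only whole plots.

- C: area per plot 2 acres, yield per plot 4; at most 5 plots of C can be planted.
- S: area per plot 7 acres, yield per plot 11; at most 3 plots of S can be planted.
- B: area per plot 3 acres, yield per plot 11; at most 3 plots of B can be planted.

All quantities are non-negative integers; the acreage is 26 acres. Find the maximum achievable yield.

64

5×C, 1×S, and 3×B: area 26 ≤ 26, yield 5·4 + 1·11 + 3·11 = 64.
4×C, 1×S, and 3×B: area 24 ≤ 26, yield 4·4 + 1·11 + 3·11 = 60.
Best is 64.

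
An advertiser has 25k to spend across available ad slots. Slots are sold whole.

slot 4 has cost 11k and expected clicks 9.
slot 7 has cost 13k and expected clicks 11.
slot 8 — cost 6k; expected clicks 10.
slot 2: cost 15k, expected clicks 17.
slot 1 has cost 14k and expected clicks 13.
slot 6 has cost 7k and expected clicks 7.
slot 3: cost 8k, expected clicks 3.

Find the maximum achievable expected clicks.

27

This is a 0-1 knapsack instance.
slot 4 + slot 8 + slot 6: cost 11 + 6 + 7 = 24 ≤ 25, expected clicks 9 + 10 + 7 = 26.
slot 8 + slot 2: cost 6 + 15 = 21 ≤ 25, expected clicks 10 + 17 = 27.
Best is slot 8 and slot 2 with total expected clicks 27.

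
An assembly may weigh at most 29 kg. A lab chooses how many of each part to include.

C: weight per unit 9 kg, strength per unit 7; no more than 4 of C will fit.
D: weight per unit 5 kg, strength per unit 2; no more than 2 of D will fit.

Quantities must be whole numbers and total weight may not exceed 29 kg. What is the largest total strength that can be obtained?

21

This is a bounded integer knapsack.
Take 3×C: weight 27 ≤ 29, strength 3·7 = 21.
No other integer combination yields more.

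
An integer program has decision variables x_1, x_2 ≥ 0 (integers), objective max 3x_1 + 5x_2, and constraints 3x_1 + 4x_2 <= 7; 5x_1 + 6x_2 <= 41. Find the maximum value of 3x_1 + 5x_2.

The continuous relaxation peaks at (0, 1.75) with value 8.75; rounding to a feasible lattice point costs some objective.
(x_1,x_2)=(1,1): 3·1+4·1=7≤7, 5·1+6·1=11≤41, objective 8.
(x_1,x_2)=(2,0): 3·2+4·0=6≤7, 5·2+6·0=10≤41, objective 6.
(x_1,x_2)=(0,1): 3·0+4·1=4≤7, 5·0+6·1=6≤41, objective 5.
No feasible integer point exceeds 8.

8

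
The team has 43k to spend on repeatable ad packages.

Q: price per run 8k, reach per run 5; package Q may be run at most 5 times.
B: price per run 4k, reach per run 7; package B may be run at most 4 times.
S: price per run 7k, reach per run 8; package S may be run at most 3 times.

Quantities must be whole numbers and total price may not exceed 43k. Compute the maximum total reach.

52

B has the best ratio (7/4); taking only B gives at most 4×7 = 28 (stopped by the supply cap of 4).
Mixing does better — 4×B and 3×S: price 37 ≤ 43, reach 4·7 + 3·8 = 52.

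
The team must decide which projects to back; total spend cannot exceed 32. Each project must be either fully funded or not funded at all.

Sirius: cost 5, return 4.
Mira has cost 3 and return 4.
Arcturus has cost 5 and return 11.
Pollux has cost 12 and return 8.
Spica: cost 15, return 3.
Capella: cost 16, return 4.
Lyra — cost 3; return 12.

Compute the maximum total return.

39

Mira + Arcturus + Pollux + Lyra: cost 3 + 5 + 12 + 3 = 23 ≤ 32, return 4 + 11 + 8 + 12 = 35.
Sirius + Mira + Arcturus + Pollux + Lyra: cost 5 + 3 + 5 + 12 + 3 = 28 ≤ 32, return 4 + 4 + 11 + 8 + 12 = 39.
Sirius + Arcturus + Pollux + Lyra: cost 5 + 5 + 12 + 3 = 25 ≤ 32, return 4 + 11 + 8 + 12 = 35.
Best is Sirius, Mira, Arcturus, Pollux, and Lyra with total return 39.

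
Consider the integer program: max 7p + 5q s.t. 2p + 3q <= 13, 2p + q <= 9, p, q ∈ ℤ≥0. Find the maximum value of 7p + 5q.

The continuous relaxation peaks at (3.5, 2) with value 34.50; rounding to a feasible lattice point costs some objective.
(p,q)=(4,1): 2·4+3·1=11≤13, 2·4+1·1=9≤9, objective 33.
(p,q)=(3,2): 2·3+3·2=12≤13, 2·3+1·2=8≤9, objective 31.
(p,q)=(2,3): 2·2+3·3=13≤13, 2·2+1·3=7≤9, objective 29.
The best lattice point is (4,1), giving 33.

33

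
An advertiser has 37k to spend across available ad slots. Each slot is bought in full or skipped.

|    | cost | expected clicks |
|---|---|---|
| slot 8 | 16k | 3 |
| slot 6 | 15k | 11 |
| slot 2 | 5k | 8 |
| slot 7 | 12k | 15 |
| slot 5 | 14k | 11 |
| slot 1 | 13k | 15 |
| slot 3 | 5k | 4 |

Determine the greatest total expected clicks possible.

42

This is an integer program with binary decision variables.
Allowing fractional choices, the relaxed optimum would be about 43.6, but ad slots are indivisible.
slot 2 + slot 7 + slot 5 + slot 3: cost 5 + 12 + 14 + 5 = 36 ≤ 37, expected clicks 8 + 15 + 11 + 4 = 38.
slot 2 + slot 7 + slot 1: cost 5 + 12 + 13 = 30 ≤ 37, expected clicks 8 + 15 + 15 = 38.
slot 2 + slot 7 + slot 1 + slot 3: cost 5 + 12 + 13 + 5 = 35 ≤ 37, expected clicks 8 + 15 + 15 + 4 = 42.
Best is slot 2, slot 7, slot 1, and slot 3 with total expected clicks 42.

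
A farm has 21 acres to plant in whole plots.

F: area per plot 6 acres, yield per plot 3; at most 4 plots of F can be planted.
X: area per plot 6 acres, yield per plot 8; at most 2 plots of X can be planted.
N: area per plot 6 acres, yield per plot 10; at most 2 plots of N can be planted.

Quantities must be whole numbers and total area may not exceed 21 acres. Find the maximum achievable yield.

28

Take 1×X and 2×N: area 18 ≤ 21, yield 1·8 + 2·10 = 28.
N has the best ratio (10/6) and is taken to its limit of 2; remaining capacity is filled optimally with the others.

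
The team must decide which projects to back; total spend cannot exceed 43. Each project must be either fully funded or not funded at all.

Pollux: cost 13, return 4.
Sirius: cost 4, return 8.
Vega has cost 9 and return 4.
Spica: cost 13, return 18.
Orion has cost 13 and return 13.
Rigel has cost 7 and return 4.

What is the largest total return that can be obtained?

This is an integer program with binary decision variables.
Sirius + Spica + Orion + Rigel: cost 4 + 13 + 13 + 7 = 37 ≤ 43, return 8 + 18 + 13 + 4 = 43.
Sirius + Vega + Spica + Orion: cost 4 + 9 + 13 + 13 = 39 ≤ 43, return 8 + 4 + 18 + 13 = 43.
The maximum return is 43; one optimal choice is Sirius, Spica, Orion, and Rigel.

43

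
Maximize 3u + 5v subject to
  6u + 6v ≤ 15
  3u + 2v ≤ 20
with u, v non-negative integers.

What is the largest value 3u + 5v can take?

10

(u,v)=(0,2): 6·0+6·2=12≤15, 3·0+2·2=4≤20, objective 10.
(u,v)=(1,1): 6·1+6·1=12≤15, 3·1+2·1=5≤20, objective 8.
(u,v)=(0,1): 6·0+6·1=6≤15, 3·0+2·1=2≤20, objective 5.
The best lattice point is (0,2), giving 10.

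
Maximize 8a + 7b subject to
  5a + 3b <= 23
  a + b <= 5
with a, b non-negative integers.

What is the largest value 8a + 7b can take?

39

(a,b)=(4,1) is feasible, giving 39.
(a,b)=(3,2) is feasible, giving 38.
(a,b)=(4,0) is feasible, giving 32.
Maximum is 39 at (a,b)=(4,1).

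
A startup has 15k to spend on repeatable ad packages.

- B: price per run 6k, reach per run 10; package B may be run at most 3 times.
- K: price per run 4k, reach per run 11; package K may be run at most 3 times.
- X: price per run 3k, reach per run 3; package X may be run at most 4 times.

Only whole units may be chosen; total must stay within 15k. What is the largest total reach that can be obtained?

36

This is a bounded integer knapsack.
Take 3×K and 1×X: price 15 ≤ 15, reach 3·11 + 1·3 = 36.
K has the best ratio (11/4) and is taken to its limit of 3; remaining capacity is filled optimally with the others.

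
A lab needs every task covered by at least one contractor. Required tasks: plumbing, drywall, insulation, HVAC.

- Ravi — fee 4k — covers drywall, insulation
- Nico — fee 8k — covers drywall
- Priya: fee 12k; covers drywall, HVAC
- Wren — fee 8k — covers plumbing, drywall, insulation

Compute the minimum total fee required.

20

Choose Priya and Wren: together they cover plumbing, drywall, insulation, HVAC — every task.
Total fee: 12 + 8 = 20.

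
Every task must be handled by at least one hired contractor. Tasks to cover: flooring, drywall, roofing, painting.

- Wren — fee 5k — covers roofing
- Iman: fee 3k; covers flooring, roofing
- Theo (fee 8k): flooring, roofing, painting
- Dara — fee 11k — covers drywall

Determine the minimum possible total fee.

19

This is an integer covering problem.
The greedy cost-per-new-task heuristic would pick Iman, Theo, and Dara for 22, but a cheaper cover exists.
Choose Theo and Dara: together they cover flooring, drywall, roofing, painting — every task.
Total fee: 8 + 11 = 19.
No cover costs less than 19.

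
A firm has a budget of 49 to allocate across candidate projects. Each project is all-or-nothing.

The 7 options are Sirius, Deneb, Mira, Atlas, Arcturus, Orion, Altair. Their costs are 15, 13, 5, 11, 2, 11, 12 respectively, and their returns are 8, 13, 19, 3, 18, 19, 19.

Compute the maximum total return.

Allowing fractional choices, the relaxed optimum would be about 91.2, but projects are indivisible.
Sirius + Mira + Arcturus + Orion + Altair: cost 15 + 5 + 2 + 11 + 12 = 45 ≤ 49, return 8 + 19 + 18 + 19 + 19 = 83.
Deneb + Mira + Arcturus + Orion + Altair: cost 13 + 5 + 2 + 11 + 12 = 43 ≤ 49, return 13 + 19 + 18 + 19 + 19 = 88.
Mira + Atlas + Arcturus + Orion + Altair: cost 5 + 11 + 2 + 11 + 12 = 41 ≤ 49, return 19 + 3 + 18 + 19 + 19 = 78.
Best is Deneb, Mira, Arcturus, Orion, and Altair with total return 88.

88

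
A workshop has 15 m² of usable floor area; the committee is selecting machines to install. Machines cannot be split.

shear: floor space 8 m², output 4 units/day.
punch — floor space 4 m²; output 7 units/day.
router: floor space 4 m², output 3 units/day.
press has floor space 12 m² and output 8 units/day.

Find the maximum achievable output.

This is an integer program with binary decision variables.
shear + punch: floor space 8 + 4 = 12 ≤ 15, output 4 + 7 = 11.
punch + router: floor space 4 + 4 = 8 ≤ 15, output 7 + 3 = 10.
Best is shear and punch with total output 11.

11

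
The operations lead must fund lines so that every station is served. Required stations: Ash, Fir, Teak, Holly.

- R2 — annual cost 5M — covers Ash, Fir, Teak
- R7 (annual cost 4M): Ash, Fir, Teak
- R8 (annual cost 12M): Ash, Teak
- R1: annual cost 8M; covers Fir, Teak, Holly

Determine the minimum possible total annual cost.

This is an integer covering problem.
Choose R7 and R1: together they cover Ash, Fir, Teak, Holly — every station.
Total annual cost: 4 + 8 = 12.
No cover costs less than 12.

12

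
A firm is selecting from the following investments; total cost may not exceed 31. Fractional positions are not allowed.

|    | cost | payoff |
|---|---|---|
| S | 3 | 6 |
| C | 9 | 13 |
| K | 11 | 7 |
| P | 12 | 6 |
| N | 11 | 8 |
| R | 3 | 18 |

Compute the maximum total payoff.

Take S, C, N, and R: cost 3 + 9 + 11 + 3 = 26 ≤ 31, payoff 6 + 13 + 8 + 18 = 45.
No other feasible combination does better.

45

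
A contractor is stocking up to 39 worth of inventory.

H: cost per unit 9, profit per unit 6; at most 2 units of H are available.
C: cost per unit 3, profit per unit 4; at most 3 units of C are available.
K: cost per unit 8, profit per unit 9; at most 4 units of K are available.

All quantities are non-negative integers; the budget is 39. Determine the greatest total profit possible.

2×C and 4×K: cost 38 ≤ 39, profit 2·4 + 4·9 = 44.
1×H, 2×C, and 3×K: cost 39 ≤ 39, profit 1·6 + 2·4 + 3·9 = 41.
Best is 44.

44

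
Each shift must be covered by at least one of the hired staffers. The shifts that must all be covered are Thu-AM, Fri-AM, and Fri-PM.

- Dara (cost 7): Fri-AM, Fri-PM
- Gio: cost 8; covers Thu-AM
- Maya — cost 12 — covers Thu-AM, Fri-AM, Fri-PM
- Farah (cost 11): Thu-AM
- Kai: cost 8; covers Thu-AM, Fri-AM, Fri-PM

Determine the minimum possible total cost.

8

Kai alone covers Thu-AM, Fri-AM, Fri-PM — every shift.
Total cost: 8.
No cover costs less than 8.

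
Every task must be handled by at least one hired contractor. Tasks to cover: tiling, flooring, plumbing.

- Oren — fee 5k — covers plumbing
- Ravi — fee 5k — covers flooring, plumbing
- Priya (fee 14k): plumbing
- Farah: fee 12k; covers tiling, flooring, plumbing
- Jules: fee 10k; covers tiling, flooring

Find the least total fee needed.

The greedy cost-per-new-task heuristic would pick Ravi and Jules for 15, but a cheaper cover exists.
Farah alone covers tiling, flooring, plumbing — every task.
Total fee: 12.
No cover costs less than 12.

12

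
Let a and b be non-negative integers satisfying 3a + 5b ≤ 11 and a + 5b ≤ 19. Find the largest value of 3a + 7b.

(a,b)=(0,2): 3·0+5·2=10≤11, 1·0+5·2=10≤19, objective 14.
(a,b)=(1,1): 3·1+5·1=8≤11, 1·1+5·1=6≤19, objective 10.
(a,b)=(0,1): 3·0+5·1=5≤11, 1·0+5·1=5≤19, objective 7.
The best lattice point is (0,2), giving 14.

14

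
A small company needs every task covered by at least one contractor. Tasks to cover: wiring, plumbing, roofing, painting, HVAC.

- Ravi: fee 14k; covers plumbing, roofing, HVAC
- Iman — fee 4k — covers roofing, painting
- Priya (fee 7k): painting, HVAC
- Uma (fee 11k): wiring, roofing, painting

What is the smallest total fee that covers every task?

25

The greedy cost-per-new-task heuristic would pick Iman, Ravi, and Uma for 29, but a cheaper cover exists.
Choose Ravi and Uma: together they cover wiring, plumbing, roofing, painting, HVAC — every task.
Total fee: 14 + 11 = 25.
No cover costs less than 25.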